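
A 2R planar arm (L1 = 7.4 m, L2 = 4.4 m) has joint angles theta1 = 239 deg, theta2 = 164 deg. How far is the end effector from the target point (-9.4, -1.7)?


End effector via forward kinematics:
x = L1*cos(t1) + L2*cos(t1+t2) = -0.5933
y = L1*sin(t1) + L2*sin(t1+t2) = -3.3422
Distance to target:
d = sqrt((-9.4 - -0.5933)^2 + (-1.7 - -3.3422)^2)
= sqrt(77.5575 + 2.697)
= 8.9585 m


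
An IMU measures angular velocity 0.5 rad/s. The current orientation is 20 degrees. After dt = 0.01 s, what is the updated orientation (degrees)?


delta_theta = w * dt = 0.5 * 0.01 = 0.005 rad
= 0.2865 deg
theta_new = 20 + 0.2865 = 20.2865 deg


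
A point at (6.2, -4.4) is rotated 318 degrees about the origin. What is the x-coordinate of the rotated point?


x' = x*cos(theta) - y*sin(theta)
cos(318 deg) = 0.7431, sin(318 deg) = -0.6691
x' = 6.2 * 0.7431 - -4.4 * -0.6691
= 4.6075 - 2.9442
= 1.6633


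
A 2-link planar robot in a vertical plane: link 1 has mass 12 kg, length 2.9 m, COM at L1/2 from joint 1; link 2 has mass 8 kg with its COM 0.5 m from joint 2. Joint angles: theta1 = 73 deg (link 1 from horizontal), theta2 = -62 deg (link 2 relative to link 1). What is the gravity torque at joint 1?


Horizontal distance from joint 1 to link-1 COM:
  x_c1 = (L1/2)*cos(t1) = 1.45 * 0.2924 = 0.4239 m
Horizontal distance from joint 1 to link-2 COM:
  x_c2 = L1*cos(t1) + Lc2*cos(t1+t2)
       = 2.9*0.2924 + 0.5*0.9816 = 1.3387 m
tau1 = m1*g*x_c1 + m2*g*x_c2
     = 12*9.81*0.4239 + 8*9.81*1.3387
     = 49.9061 + 105.0605
     = 154.9666 Nm


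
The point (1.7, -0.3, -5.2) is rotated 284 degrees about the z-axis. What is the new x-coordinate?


Rotation about z-axis: x' = x*cos(theta) - y*sin(theta)
= 1.7 * 0.2419 - -0.3 * -0.9703
= 0.1202


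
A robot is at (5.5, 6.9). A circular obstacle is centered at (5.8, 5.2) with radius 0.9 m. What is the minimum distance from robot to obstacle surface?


center_dist = sqrt((5.5-5.8)^2 + (6.9-5.2)^2)
= sqrt(0.09 + 2.89)
= 1.7263
min_dist = center_dist - radius = 1.7263 - 0.9 = 0.8263 m


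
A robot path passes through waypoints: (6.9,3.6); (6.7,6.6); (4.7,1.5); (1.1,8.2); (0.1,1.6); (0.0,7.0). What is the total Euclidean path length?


Segment lengths:
  seg1 = sqrt((-0.2)^2 + (3.0)^2) = 3.0067
  seg2 = sqrt((-2.0)^2 + (-5.1)^2) = 5.4781
  seg3 = sqrt((-3.6)^2 + (6.7)^2) = 7.6059
  seg4 = sqrt((-1.0)^2 + (-6.6)^2) = 6.6753
  seg5 = sqrt((-0.1)^2 + (5.4)^2) = 5.4009
Total = 28.167


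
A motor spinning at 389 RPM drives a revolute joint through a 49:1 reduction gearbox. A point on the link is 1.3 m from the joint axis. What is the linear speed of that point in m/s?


omega_motor = 389 * 2*pi/60 = 40.736 rad/s
omega_joint = omega_motor / 49 = 0.8313 rad/s
v = omega_joint * r = 0.8313 * 1.3
= 1.0808 m/s


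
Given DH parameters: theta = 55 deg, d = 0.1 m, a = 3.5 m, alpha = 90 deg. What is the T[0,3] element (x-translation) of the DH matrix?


T[0,3] = a * cos(theta)
= 3.5 * cos(55 deg)
= 3.5 * 0.5736
= 2.0075


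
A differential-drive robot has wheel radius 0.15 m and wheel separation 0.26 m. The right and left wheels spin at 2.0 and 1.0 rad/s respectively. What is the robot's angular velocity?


vR = r*wR = 0.15*2.0 = 0.3 m/s
vL = r*wL = 0.15*1.0 = 0.15 m/s
v = (vR+vL)/2 = 0.225 m/s
omega = (vR-vL)/L = 0.5769 rad/s
angular velocity = 0.5769 rad/s


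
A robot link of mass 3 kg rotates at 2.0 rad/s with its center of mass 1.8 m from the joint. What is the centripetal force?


F = m * omega^2 * r
= 3 * 2.0^2 * 1.8
= 3 * 4.0 * 1.8
= 21.6 N


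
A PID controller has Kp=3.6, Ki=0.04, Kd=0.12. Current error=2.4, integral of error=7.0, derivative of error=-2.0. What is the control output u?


u = Kp*e + Ki*int(e) + Kd*de/dt
= 3.6*2.4 + 0.04*7.0 + 0.12*(-2.0)
= 8.64 + 0.28 + -0.24
= 8.68


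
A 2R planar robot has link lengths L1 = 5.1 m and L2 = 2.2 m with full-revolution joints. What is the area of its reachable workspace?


r_max = L1 + L2 = 7.3 m
r_min = |L1 - L2| = 2.9 m
Area = pi*(r_max^2 - r_min^2)
= pi*(53.29 - 8.41)
= pi * 44.88
= 140.9947 m^2


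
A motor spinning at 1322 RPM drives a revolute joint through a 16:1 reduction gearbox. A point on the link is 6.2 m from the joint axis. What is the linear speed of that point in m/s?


omega_motor = 1322 * 2*pi/60 = 138.4395 rad/s
omega_joint = omega_motor / 16 = 8.6525 rad/s
v = omega_joint * r = 8.6525 * 6.2
= 53.6453 m/s


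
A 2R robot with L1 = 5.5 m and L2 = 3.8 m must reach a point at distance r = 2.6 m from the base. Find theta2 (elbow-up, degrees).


cos(theta2) = (r^2 - L1^2 - L2^2) / (2*L1*L2)
cos(theta2) = (6.76 - 30.25 - 14.44) / 41.8
cos(theta2) = -0.907416
theta2 = 155.1507 degrees


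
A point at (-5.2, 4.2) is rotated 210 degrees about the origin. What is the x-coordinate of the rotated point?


x' = x*cos(theta) - y*sin(theta)
cos(210 deg) = -0.866, sin(210 deg) = -0.5
x' = -5.2 * -0.866 - 4.2 * -0.5
= 4.5033 - -2.1
= 6.6033


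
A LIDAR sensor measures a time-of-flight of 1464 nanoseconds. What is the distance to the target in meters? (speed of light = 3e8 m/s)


tof = 1464 ns = 1.464e-06 s
dist = c * tof / 2
= 3e8 * 1.464e-06 / 2
= 219.6 m


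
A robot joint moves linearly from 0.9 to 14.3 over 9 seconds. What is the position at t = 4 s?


s = t/T = 4/9 = 0.4444
p(t) = p0 + (pf-p0)*s
= 0.9 + (14.3 - 0.9) * 0.4444
= 6.8556


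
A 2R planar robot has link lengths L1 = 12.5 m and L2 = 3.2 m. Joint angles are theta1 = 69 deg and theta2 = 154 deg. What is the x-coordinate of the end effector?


Convert angles to radians: theta1 = 1.2043, theta2 = 2.6878
x = L1*cos(theta1) + L2*cos(theta1+theta2)
x = 4.4796 + -2.3403
x = 2.1393


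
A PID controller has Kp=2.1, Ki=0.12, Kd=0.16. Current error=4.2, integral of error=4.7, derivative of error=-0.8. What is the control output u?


u = Kp*e + Ki*int(e) + Kd*de/dt
= 2.1*4.2 + 0.12*4.7 + 0.16*(-0.8)
= 8.82 + 0.564 + -0.128
= 9.256


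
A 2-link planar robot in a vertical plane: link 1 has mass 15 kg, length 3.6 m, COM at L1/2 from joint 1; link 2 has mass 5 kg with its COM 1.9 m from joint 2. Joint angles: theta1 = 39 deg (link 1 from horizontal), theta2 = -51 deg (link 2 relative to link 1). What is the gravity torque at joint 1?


Horizontal distance from joint 1 to link-1 COM:
  x_c1 = (L1/2)*cos(t1) = 1.8 * 0.7771 = 1.3989 m
Horizontal distance from joint 1 to link-2 COM:
  x_c2 = L1*cos(t1) + Lc2*cos(t1+t2)
       = 3.6*0.7771 + 1.9*0.9781 = 4.6562 m
tau1 = m1*g*x_c1 + m2*g*x_c2
     = 15*9.81*1.3989 + 5*9.81*4.6562
     = 205.8427 + 228.3869
     = 434.2296 Nm


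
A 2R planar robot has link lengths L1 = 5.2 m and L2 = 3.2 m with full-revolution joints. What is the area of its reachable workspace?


r_max = L1 + L2 = 8.4 m
r_min = |L1 - L2| = 2.0 m
Area = pi*(r_max^2 - r_min^2)
= pi*(70.56 - 4.0)
= pi * 66.56
= 209.1044 m^2


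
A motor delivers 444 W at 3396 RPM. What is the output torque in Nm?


omega = 3396 * 2*pi/60 = 355.6283 rad/s
tau = P / omega = 444 / 355.6283
= 1.2485 Nm


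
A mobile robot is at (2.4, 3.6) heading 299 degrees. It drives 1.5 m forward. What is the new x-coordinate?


x_new = x0 + d*cos(theta)
= 2.4 + 1.5*cos(299)
= 2.4 + 0.7272
= 3.1272


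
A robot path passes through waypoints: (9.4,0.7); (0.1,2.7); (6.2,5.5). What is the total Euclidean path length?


Segment lengths:
  seg1 = sqrt((-9.3)^2 + (2.0)^2) = 9.5126
  seg2 = sqrt((6.1)^2 + (2.8)^2) = 6.7119
Total = 16.2246


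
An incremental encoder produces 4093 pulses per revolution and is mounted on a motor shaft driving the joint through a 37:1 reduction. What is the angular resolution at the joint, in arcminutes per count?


counts per rev = 4093
effective counts at joint = 4093 * 37 = 151441
resolution = 360*60 / 151441
= 0.1426 arcmin/count


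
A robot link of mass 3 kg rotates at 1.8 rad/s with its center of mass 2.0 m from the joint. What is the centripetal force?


F = m * omega^2 * r
= 3 * 1.8^2 * 2.0
= 3 * 3.24 * 2.0
= 19.44 N


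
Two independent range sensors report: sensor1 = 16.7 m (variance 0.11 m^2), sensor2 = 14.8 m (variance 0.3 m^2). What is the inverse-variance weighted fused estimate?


w1 = (1/var1) / (1/var1 + 1/var2)
   = 9.0909 / (9.0909 + 3.3333) = 0.7317
w2 = 1 - w1 = 0.2683
fused = w1*s1 + w2*s2 = 12.2195 + 3.9707
= 16.1902 m


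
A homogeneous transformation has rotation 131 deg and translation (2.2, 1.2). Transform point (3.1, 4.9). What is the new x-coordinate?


x' = cos(theta)*px - sin(theta)*py + tx
= -0.6561*3.1 - 0.7547*4.9 + 2.2
= -3.5319


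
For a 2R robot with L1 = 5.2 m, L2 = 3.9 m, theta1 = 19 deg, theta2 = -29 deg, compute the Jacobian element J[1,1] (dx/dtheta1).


J[1,1] = -L1*sin(t1) - L2*sin(t1+t2)
= -5.2*sin(19) - 3.9*sin(-10)
= -1.0157


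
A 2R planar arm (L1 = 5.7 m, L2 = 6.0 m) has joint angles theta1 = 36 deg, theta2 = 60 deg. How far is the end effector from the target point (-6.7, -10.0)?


End effector via forward kinematics:
x = L1*cos(t1) + L2*cos(t1+t2) = 3.9842
y = L1*sin(t1) + L2*sin(t1+t2) = 9.3175
Distance to target:
d = sqrt((-6.7 - 3.9842)^2 + (-10.0 - 9.3175)^2)
= sqrt(114.1527 + 373.1661)
= 22.0753 m


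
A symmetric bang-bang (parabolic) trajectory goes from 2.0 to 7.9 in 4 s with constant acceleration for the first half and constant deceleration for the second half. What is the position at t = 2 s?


Symmetric rest-to-rest: each phase covers (pf-p0)/2 in time T/2. 0.5*a*(T/2)^2 = (pf-p0)/2 => a = 4*(pf-p0)/T^2
a = 4*(7.9-2.0)/4^2 = 1.475
t = 2 is in the acceleration phase (t <= T/2).
p = p0 + 0.5*a*t^2 = 2.0 + 0.5*1.475*2^2
= 4.95


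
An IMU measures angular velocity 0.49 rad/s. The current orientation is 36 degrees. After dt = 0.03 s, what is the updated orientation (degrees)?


delta_theta = w * dt = 0.49 * 0.03 = 0.0147 rad
= 0.8422 deg
theta_new = 36 + 0.8422 = 36.8422 deg


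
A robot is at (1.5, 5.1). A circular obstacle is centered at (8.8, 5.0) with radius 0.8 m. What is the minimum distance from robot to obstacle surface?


center_dist = sqrt((1.5-8.8)^2 + (5.1-5.0)^2)
= sqrt(53.29 + 0.01)
= 7.3007
min_dist = center_dist - radius = 7.3007 - 0.8 = 6.5007 m


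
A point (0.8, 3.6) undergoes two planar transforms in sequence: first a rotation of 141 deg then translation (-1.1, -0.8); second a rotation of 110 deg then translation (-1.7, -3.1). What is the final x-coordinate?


After transform 1:
x1 = cos(141)*0.8 - sin(141)*3.6 + -1.1 = -3.9873
y1 = sin(141)*0.8 + cos(141)*3.6 + -0.8 = -3.0943
After transform 2:
x2 = cos(110)*-3.9873 - sin(110)*-3.0943 + -1.7
= 2.5714


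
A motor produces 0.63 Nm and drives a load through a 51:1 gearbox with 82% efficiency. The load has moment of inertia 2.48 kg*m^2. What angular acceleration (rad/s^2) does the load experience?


tau_out = tau_motor * N * eta
= 0.63 * 51 * 0.82 = 26.3466 Nm
alpha = tau_out / I = 26.3466 / 2.48
= 10.6236 rad/s^2


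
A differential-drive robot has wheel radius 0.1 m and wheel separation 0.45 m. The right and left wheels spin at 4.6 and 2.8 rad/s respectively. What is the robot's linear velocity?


vR = r*wR = 0.1*4.6 = 0.46 m/s
vL = r*wL = 0.1*2.8 = 0.28 m/s
v = (vR+vL)/2 = 0.37 m/s
omega = (vR-vL)/L = 0.4 rad/s
linear velocity = 0.37 m/s


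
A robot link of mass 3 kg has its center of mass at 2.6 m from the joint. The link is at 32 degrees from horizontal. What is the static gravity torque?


tau = m*g*L*cos(angle)
= 3 * 9.81 * 2.6 * cos(32 deg)
= 3 * 9.81 * 2.6 * 0.848
= 64.8909 Nm


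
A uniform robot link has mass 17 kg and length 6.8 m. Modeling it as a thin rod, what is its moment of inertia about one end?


I = (1/3) * m * L^2
= (1/3) * 17 * 6.8^2
= 0.333333 * 17 * 46.24
= 262.0267 kg*m^2


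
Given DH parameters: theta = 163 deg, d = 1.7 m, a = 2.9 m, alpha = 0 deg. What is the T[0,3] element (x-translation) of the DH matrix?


T[0,3] = a * cos(theta)
= 2.9 * cos(163 deg)
= 2.9 * -0.9563
= -2.7733


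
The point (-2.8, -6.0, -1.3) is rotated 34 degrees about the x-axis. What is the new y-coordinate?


Rotation about x-axis: y' = y*cos(theta) - z*sin(theta)
= -6.0 * 0.829 - -1.3 * 0.5592
= -4.2473


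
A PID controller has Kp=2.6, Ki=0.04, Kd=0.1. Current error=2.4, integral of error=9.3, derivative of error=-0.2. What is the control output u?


u = Kp*e + Ki*int(e) + Kd*de/dt
= 2.6*2.4 + 0.04*9.3 + 0.1*(-0.2)
= 6.24 + 0.372 + -0.02
= 6.592


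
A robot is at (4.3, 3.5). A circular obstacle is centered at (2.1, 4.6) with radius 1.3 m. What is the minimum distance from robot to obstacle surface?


center_dist = sqrt((4.3-2.1)^2 + (3.5-4.6)^2)
= sqrt(4.84 + 1.21)
= 2.4597
min_dist = center_dist - radius = 2.4597 - 1.3 = 1.1597 m


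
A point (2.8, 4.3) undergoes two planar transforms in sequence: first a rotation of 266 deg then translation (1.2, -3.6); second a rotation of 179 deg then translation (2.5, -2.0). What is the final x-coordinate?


After transform 1:
x1 = cos(266)*2.8 - sin(266)*4.3 + 1.2 = 5.2942
y1 = sin(266)*2.8 + cos(266)*4.3 + -3.6 = -6.6931
After transform 2:
x2 = cos(179)*5.2942 - sin(179)*-6.6931 + 2.5
= -2.6766


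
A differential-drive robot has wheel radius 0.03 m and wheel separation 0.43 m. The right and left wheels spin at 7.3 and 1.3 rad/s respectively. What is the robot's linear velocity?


vR = r*wR = 0.03*7.3 = 0.219 m/s
vL = r*wL = 0.03*1.3 = 0.039 m/s
v = (vR+vL)/2 = 0.129 m/s
omega = (vR-vL)/L = 0.4186 rad/s
linear velocity = 0.129 m/s


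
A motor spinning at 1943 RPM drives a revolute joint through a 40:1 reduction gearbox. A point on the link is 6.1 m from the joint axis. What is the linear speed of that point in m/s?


omega_motor = 1943 * 2*pi/60 = 203.4705 rad/s
omega_joint = omega_motor / 40 = 5.0868 rad/s
v = omega_joint * r = 5.0868 * 6.1
= 31.0292 m/s


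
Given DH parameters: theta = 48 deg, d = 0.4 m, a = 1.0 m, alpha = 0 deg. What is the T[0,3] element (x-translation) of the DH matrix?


T[0,3] = a * cos(theta)
= 1.0 * cos(48 deg)
= 1.0 * 0.6691
= 0.6691


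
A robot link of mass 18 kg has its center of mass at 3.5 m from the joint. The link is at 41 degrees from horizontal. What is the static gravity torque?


tau = m*g*L*cos(angle)
= 18 * 9.81 * 3.5 * cos(41 deg)
= 18 * 9.81 * 3.5 * 0.7547
= 466.4332 Nm


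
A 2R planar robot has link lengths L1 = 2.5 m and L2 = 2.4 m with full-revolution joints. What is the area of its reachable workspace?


r_max = L1 + L2 = 4.9 m
r_min = |L1 - L2| = 0.1 m
Area = pi*(r_max^2 - r_min^2)
= pi*(24.01 - 0.01)
= pi * 24.0
= 75.3982 m^2


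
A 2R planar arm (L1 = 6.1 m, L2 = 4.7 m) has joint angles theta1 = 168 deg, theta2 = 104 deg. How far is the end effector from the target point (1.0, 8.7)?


End effector via forward kinematics:
x = L1*cos(t1) + L2*cos(t1+t2) = -5.8027
y = L1*sin(t1) + L2*sin(t1+t2) = -3.4289
Distance to target:
d = sqrt((1.0 - -5.8027)^2 + (8.7 - -3.4289)^2)
= sqrt(46.2764 + 147.1096)
= 13.9063 m


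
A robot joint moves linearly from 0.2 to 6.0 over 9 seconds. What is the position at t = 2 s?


s = t/T = 2/9 = 0.2222
p(t) = p0 + (pf-p0)*s
= 0.2 + (6.0 - 0.2) * 0.2222
= 1.4889


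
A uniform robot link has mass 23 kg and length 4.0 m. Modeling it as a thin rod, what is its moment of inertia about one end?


I = (1/3) * m * L^2
= (1/3) * 23 * 4.0^2
= 0.333333 * 23 * 16.0
= 122.6667 kg*m^2


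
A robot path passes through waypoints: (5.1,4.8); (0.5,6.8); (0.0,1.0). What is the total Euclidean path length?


Segment lengths:
  seg1 = sqrt((-4.6)^2 + (2.0)^2) = 5.016
  seg2 = sqrt((-0.5)^2 + (-5.8)^2) = 5.8215
Total = 10.8375


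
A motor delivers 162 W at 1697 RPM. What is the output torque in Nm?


omega = 1697 * 2*pi/60 = 177.7094 rad/s
tau = P / omega = 162 / 177.7094
= 0.9116 Nm


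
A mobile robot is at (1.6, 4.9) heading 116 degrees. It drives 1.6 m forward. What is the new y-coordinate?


y_new = y0 + d*sin(theta)
= 4.9 + 1.6*sin(116)
= 4.9 + 1.4381
= 6.3381


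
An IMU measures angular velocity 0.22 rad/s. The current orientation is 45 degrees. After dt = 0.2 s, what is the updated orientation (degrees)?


delta_theta = w * dt = 0.22 * 0.2 = 0.044 rad
= 2.521 deg
theta_new = 45 + 2.521 = 47.521 deg


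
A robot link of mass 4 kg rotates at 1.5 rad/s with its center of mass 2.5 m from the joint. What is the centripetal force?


F = m * omega^2 * r
= 4 * 1.5^2 * 2.5
= 4 * 2.25 * 2.5
= 22.5 N


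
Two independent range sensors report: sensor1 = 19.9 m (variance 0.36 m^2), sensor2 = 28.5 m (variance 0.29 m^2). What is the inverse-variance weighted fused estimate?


w1 = (1/var1) / (1/var1 + 1/var2)
   = 2.7778 / (2.7778 + 3.4483) = 0.4462
w2 = 1 - w1 = 0.5538
fused = w1*s1 + w2*s2 = 8.8785 + 15.7846
= 24.6631 m


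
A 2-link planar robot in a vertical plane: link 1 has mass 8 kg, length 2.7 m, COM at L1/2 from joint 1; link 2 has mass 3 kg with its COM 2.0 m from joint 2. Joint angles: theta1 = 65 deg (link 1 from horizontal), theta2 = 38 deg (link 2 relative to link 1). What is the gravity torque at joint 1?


Horizontal distance from joint 1 to link-1 COM:
  x_c1 = (L1/2)*cos(t1) = 1.35 * 0.4226 = 0.5705 m
Horizontal distance from joint 1 to link-2 COM:
  x_c2 = L1*cos(t1) + Lc2*cos(t1+t2)
       = 2.7*0.4226 + 2.0*-0.225 = 0.6912 m
tau1 = m1*g*x_c1 + m2*g*x_c2
     = 8*9.81*0.5705 + 3*9.81*0.6912
     = 44.7756 + 20.3411
     = 65.1166 Nm


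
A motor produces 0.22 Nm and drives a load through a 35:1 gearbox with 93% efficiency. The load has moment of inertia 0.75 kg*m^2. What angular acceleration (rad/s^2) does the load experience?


tau_out = tau_motor * N * eta
= 0.22 * 35 * 0.93 = 7.161 Nm
alpha = tau_out / I = 7.161 / 0.75
= 9.548 rad/s^2


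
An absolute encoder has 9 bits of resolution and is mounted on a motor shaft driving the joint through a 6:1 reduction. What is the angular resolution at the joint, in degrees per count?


counts = 2^9 = 512
effective counts at joint = 512 * 6 = 3072
resolution = 360 / 3072
= 0.1172 deg/count


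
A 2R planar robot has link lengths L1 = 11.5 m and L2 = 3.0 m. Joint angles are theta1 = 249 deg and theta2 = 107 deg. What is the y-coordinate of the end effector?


Convert angles to radians: theta1 = 4.3459, theta2 = 1.8675
y = L1*sin(theta1) + L2*sin(theta1+theta2)
y = -10.7362 + -0.2093
y = -10.9454


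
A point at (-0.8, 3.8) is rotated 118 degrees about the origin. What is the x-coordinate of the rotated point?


x' = x*cos(theta) - y*sin(theta)
cos(118 deg) = -0.4695, sin(118 deg) = 0.8829
x' = -0.8 * -0.4695 - 3.8 * 0.8829
= 0.3756 - 3.3552
= -2.9796


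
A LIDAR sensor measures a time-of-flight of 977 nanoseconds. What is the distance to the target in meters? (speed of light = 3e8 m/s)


tof = 977 ns = 9.77e-07 s
dist = c * tof / 2
= 3e8 * 9.77e-07 / 2
= 146.55 m


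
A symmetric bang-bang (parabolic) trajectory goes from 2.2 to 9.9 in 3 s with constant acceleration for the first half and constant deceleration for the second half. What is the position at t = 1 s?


Symmetric rest-to-rest: each phase covers (pf-p0)/2 in time T/2. 0.5*a*(T/2)^2 = (pf-p0)/2 => a = 4*(pf-p0)/T^2
a = 4*(9.9-2.2)/3^2 = 3.4222
t = 1 is in the acceleration phase (t <= T/2).
p = p0 + 0.5*a*t^2 = 2.2 + 0.5*3.4222*1^2
= 3.9111


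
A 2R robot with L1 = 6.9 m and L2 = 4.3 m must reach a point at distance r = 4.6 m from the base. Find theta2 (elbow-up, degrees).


cos(theta2) = (r^2 - L1^2 - L2^2) / (2*L1*L2)
cos(theta2) = (21.16 - 47.61 - 18.49) / 59.34
cos(theta2) = -0.757331
theta2 = 139.2294 degrees


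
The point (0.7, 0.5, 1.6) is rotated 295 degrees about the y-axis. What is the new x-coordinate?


Rotation about y-axis: x' = x*cos(theta) + z*sin(theta)
= 0.7 * 0.4226 + 1.6 * -0.9063
= -1.1543


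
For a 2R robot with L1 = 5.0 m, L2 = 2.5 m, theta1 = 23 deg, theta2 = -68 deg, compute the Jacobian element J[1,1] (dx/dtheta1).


J[1,1] = -L1*sin(t1) - L2*sin(t1+t2)
= -5.0*sin(23) - 2.5*sin(-45)
= -0.1859


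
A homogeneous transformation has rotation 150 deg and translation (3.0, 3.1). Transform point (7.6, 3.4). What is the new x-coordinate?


x' = cos(theta)*px - sin(theta)*py + tx
= -0.866*7.6 - 0.5*3.4 + 3.0
= -5.2818


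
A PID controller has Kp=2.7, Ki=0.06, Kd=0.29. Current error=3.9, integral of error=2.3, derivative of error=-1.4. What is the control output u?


u = Kp*e + Ki*int(e) + Kd*de/dt
= 2.7*3.9 + 0.06*2.3 + 0.29*(-1.4)
= 10.53 + 0.138 + -0.406
= 10.262


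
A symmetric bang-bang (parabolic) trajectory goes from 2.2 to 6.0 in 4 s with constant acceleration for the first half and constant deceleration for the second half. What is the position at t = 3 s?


Symmetric rest-to-rest: each phase covers (pf-p0)/2 in time T/2. 0.5*a*(T/2)^2 = (pf-p0)/2 => a = 4*(pf-p0)/T^2
a = 4*(6.0-2.2)/4^2 = 0.95
t = 3 is in the deceleration phase (t > T/2).
p = pf - 0.5*a*(T-t)^2 = 6.0 - 0.5*0.95*1^2
= 5.525


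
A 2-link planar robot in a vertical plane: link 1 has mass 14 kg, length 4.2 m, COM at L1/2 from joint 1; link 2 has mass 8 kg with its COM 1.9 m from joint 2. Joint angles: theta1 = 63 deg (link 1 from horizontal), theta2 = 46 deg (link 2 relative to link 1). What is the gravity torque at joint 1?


Horizontal distance from joint 1 to link-1 COM:
  x_c1 = (L1/2)*cos(t1) = 2.1 * 0.454 = 0.9534 m
Horizontal distance from joint 1 to link-2 COM:
  x_c2 = L1*cos(t1) + Lc2*cos(t1+t2)
       = 4.2*0.454 + 1.9*-0.3256 = 1.2882 m
tau1 = m1*g*x_c1 + m2*g*x_c2
     = 14*9.81*0.9534 + 8*9.81*1.2882
     = 130.9372 + 101.0964
     = 232.0336 Nm


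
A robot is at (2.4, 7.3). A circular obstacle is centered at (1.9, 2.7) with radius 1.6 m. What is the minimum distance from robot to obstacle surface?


center_dist = sqrt((2.4-1.9)^2 + (7.3-2.7)^2)
= sqrt(0.25 + 21.16)
= 4.6271
min_dist = center_dist - radius = 4.6271 - 1.6 = 3.0271 m


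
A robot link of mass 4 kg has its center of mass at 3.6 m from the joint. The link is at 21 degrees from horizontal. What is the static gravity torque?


tau = m*g*L*cos(angle)
= 4 * 9.81 * 3.6 * cos(21 deg)
= 4 * 9.81 * 3.6 * 0.9336
= 131.8813 Nm


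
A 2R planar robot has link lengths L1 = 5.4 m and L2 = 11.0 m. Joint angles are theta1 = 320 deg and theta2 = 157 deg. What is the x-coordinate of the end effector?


Convert angles to radians: theta1 = 5.5851, theta2 = 2.7402
x = L1*cos(theta1) + L2*cos(theta1+theta2)
x = 4.1366 + -4.9939
x = -0.8573


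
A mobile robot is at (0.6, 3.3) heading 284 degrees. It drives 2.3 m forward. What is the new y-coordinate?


y_new = y0 + d*sin(theta)
= 3.3 + 2.3*sin(284)
= 3.3 + -2.2317
= 1.0683


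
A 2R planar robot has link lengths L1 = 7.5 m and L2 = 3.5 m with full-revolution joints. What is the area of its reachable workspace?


r_max = L1 + L2 = 11.0 m
r_min = |L1 - L2| = 4.0 m
Area = pi*(r_max^2 - r_min^2)
= pi*(121.0 - 16.0)
= pi * 105.0
= 329.8672 m^2


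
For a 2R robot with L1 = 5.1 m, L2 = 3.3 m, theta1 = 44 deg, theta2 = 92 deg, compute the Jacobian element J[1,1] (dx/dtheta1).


J[1,1] = -L1*sin(t1) - L2*sin(t1+t2)
= -5.1*sin(44) - 3.3*sin(136)
= -5.8351


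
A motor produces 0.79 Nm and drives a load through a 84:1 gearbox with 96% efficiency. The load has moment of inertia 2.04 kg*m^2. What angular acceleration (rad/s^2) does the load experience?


tau_out = tau_motor * N * eta
= 0.79 * 84 * 0.96 = 63.7056 Nm
alpha = tau_out / I = 63.7056 / 2.04
= 31.2282 rad/s^2


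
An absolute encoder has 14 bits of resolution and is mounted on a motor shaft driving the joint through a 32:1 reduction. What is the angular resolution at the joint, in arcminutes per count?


counts = 2^14 = 16384
effective counts at joint = 16384 * 32 = 524288
resolution = 360*60 / 524288
= 0.0412 arcmin/count


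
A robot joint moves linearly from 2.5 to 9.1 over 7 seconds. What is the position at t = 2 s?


s = t/T = 2/7 = 0.2857
p(t) = p0 + (pf-p0)*s
= 2.5 + (9.1 - 2.5) * 0.2857
= 4.3857


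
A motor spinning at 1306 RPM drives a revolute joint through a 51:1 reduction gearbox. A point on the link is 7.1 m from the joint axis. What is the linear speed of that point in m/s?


omega_motor = 1306 * 2*pi/60 = 136.764 rad/s
omega_joint = omega_motor / 51 = 2.6816 rad/s
v = omega_joint * r = 2.6816 * 7.1
= 19.0397 m/s


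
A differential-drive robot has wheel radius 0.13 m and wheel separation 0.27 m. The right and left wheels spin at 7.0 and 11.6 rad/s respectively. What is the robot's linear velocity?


vR = r*wR = 0.13*7.0 = 0.91 m/s
vL = r*wL = 0.13*11.6 = 1.508 m/s
v = (vR+vL)/2 = 1.209 m/s
omega = (vR-vL)/L = -2.2148 rad/s
linear velocity = 1.209 m/s


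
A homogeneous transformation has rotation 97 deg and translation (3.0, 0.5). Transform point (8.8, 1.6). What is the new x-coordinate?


x' = cos(theta)*px - sin(theta)*py + tx
= -0.1219*8.8 - 0.9925*1.6 + 3.0
= 0.3395


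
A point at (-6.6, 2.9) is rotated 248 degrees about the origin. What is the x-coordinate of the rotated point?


x' = x*cos(theta) - y*sin(theta)
cos(248 deg) = -0.3746, sin(248 deg) = -0.9272
x' = -6.6 * -0.3746 - 2.9 * -0.9272
= 2.4724 - -2.6888
= 5.1612


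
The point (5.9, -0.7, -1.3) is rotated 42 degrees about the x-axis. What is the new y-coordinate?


Rotation about x-axis: y' = y*cos(theta) - z*sin(theta)
= -0.7 * 0.7431 - -1.3 * 0.6691
= 0.3497


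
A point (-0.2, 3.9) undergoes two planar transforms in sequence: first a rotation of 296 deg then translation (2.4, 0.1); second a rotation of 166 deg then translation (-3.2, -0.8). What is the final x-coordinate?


After transform 1:
x1 = cos(296)*-0.2 - sin(296)*3.9 + 2.4 = 5.8176
y1 = sin(296)*-0.2 + cos(296)*3.9 + 0.1 = 1.9894
After transform 2:
x2 = cos(166)*5.8176 - sin(166)*1.9894 + -3.2
= -9.3261


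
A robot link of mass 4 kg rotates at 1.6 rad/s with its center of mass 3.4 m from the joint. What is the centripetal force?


F = m * omega^2 * r
= 4 * 1.6^2 * 3.4
= 4 * 2.56 * 3.4
= 34.816 N


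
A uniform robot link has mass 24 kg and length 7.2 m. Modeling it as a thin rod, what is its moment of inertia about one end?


I = (1/3) * m * L^2
= (1/3) * 24 * 7.2^2
= 0.333333 * 24 * 51.84
= 414.72 kg*m^2


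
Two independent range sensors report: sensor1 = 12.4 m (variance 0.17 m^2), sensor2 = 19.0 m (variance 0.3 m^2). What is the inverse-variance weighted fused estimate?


w1 = (1/var1) / (1/var1 + 1/var2)
   = 5.8824 / (5.8824 + 3.3333) = 0.6383
w2 = 1 - w1 = 0.3617
fused = w1*s1 + w2*s2 = 7.9149 + 6.8723
= 14.7872 m


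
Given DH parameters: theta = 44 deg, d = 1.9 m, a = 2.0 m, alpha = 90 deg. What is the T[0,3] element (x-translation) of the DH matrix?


T[0,3] = a * cos(theta)
= 2.0 * cos(44 deg)
= 2.0 * 0.7193
= 1.4387


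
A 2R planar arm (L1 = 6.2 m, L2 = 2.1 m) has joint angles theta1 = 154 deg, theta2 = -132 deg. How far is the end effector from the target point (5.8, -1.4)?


End effector via forward kinematics:
x = L1*cos(t1) + L2*cos(t1+t2) = -3.6254
y = L1*sin(t1) + L2*sin(t1+t2) = 3.5046
Distance to target:
d = sqrt((5.8 - -3.6254)^2 + (-1.4 - 3.5046)^2)
= sqrt(88.8389 + 24.0549)
= 10.6251 m


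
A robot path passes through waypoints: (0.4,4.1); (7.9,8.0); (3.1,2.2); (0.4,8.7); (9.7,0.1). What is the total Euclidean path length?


Segment lengths:
  seg1 = sqrt((7.5)^2 + (3.9)^2) = 8.4534
  seg2 = sqrt((-4.8)^2 + (-5.8)^2) = 7.5286
  seg3 = sqrt((-2.7)^2 + (6.5)^2) = 7.0385
  seg4 = sqrt((9.3)^2 + (-8.6)^2) = 12.6669
Total = 35.6874


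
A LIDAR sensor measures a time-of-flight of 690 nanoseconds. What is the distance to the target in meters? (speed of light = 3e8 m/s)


tof = 690 ns = 6.9e-07 s
dist = c * tof / 2
= 3e8 * 6.9e-07 / 2
= 103.5 m


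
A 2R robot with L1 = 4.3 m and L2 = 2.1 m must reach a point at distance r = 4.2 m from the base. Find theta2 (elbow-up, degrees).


cos(theta2) = (r^2 - L1^2 - L2^2) / (2*L1*L2)
cos(theta2) = (17.64 - 18.49 - 4.41) / 18.06
cos(theta2) = -0.291251
theta2 = 106.9329 degrees


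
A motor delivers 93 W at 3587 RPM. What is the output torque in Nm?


omega = 3587 * 2*pi/60 = 375.6298 rad/s
tau = P / omega = 93 / 375.6298
= 0.2476 Nm


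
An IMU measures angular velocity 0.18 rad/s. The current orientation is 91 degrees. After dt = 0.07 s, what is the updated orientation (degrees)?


delta_theta = w * dt = 0.18 * 0.07 = 0.0126 rad
= 0.7219 deg
theta_new = 91 + 0.7219 = 91.7219 deg


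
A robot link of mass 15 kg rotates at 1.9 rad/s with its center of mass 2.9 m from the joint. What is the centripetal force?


F = m * omega^2 * r
= 15 * 1.9^2 * 2.9
= 15 * 3.61 * 2.9
= 157.035 N


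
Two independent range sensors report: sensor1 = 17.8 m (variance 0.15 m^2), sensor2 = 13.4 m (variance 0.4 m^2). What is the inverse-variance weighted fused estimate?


w1 = (1/var1) / (1/var1 + 1/var2)
   = 6.6667 / (6.6667 + 2.5) = 0.7273
w2 = 1 - w1 = 0.2727
fused = w1*s1 + w2*s2 = 12.9455 + 3.6545
= 16.6 m


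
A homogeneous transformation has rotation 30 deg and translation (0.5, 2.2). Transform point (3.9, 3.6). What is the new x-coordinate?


x' = cos(theta)*px - sin(theta)*py + tx
= 0.866*3.9 - 0.5*3.6 + 0.5
= 2.0775


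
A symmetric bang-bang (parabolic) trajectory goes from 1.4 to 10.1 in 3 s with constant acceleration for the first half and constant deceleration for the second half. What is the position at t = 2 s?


Symmetric rest-to-rest: each phase covers (pf-p0)/2 in time T/2. 0.5*a*(T/2)^2 = (pf-p0)/2 => a = 4*(pf-p0)/T^2
a = 4*(10.1-1.4)/3^2 = 3.8667
t = 2 is in the deceleration phase (t > T/2).
p = pf - 0.5*a*(T-t)^2 = 10.1 - 0.5*3.8667*1^2
= 8.1667


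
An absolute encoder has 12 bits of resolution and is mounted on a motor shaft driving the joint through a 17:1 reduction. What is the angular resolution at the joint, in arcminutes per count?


counts = 2^12 = 4096
effective counts at joint = 4096 * 17 = 69632
resolution = 360*60 / 69632
= 0.3102 arcmin/count


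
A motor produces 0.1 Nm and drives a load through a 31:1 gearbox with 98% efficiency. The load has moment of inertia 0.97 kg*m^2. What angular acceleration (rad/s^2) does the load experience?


tau_out = tau_motor * N * eta
= 0.1 * 31 * 0.98 = 3.038 Nm
alpha = tau_out / I = 3.038 / 0.97
= 3.132 rad/s^2


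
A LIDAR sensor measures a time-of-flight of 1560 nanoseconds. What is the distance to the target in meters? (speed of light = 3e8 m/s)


tof = 1560 ns = 1.56e-06 s
dist = c * tof / 2
= 3e8 * 1.56e-06 / 2
= 234.0 m


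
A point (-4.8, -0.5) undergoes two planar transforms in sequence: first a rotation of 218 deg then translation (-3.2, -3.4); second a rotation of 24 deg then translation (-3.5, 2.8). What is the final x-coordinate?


After transform 1:
x1 = cos(218)*-4.8 - sin(218)*-0.5 + -3.2 = 0.2746
y1 = sin(218)*-4.8 + cos(218)*-0.5 + -3.4 = -0.0508
After transform 2:
x2 = cos(24)*0.2746 - sin(24)*-0.0508 + -3.5
= -3.2285


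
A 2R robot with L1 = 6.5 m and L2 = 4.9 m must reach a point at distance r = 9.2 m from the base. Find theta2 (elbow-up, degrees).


cos(theta2) = (r^2 - L1^2 - L2^2) / (2*L1*L2)
cos(theta2) = (84.64 - 42.25 - 24.01) / 63.7
cos(theta2) = 0.28854
theta2 = 73.2294 degrees


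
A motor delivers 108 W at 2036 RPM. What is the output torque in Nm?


omega = 2036 * 2*pi/60 = 213.2094 rad/s
tau = P / omega = 108 / 213.2094
= 0.5065 Nm


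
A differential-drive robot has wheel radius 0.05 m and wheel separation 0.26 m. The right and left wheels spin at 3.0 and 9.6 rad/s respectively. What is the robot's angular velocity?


vR = r*wR = 0.05*3.0 = 0.15 m/s
vL = r*wL = 0.05*9.6 = 0.48 m/s
v = (vR+vL)/2 = 0.315 m/s
omega = (vR-vL)/L = -1.2692 rad/s
angular velocity = -1.2692 rad/s


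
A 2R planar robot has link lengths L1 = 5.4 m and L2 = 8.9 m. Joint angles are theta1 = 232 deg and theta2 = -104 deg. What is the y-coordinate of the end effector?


Convert angles to radians: theta1 = 4.0492, theta2 = -1.8151
y = L1*sin(theta1) + L2*sin(theta1+theta2)
y = -4.2553 + 7.0133
y = 2.758


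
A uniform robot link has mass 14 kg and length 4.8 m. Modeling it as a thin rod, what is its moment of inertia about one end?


I = (1/3) * m * L^2
= (1/3) * 14 * 4.8^2
= 0.333333 * 14 * 23.04
= 107.52 kg*m^2


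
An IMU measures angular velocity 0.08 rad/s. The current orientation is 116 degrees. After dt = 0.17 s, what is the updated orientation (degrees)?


delta_theta = w * dt = 0.08 * 0.17 = 0.0136 rad
= 0.7792 deg
theta_new = 116 + 0.7792 = 116.7792 deg


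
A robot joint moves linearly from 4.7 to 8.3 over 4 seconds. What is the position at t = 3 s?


s = t/T = 3/4 = 0.75
p(t) = p0 + (pf-p0)*s
= 4.7 + (8.3 - 4.7) * 0.75
= 7.4


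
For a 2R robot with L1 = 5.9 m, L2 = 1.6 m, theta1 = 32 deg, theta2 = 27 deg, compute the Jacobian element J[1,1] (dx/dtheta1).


J[1,1] = -L1*sin(t1) - L2*sin(t1+t2)
= -5.9*sin(32) - 1.6*sin(59)
= -4.498


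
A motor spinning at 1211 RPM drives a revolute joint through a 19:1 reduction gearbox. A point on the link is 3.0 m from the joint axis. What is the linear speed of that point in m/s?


omega_motor = 1211 * 2*pi/60 = 126.8156 rad/s
omega_joint = omega_motor / 19 = 6.6745 rad/s
v = omega_joint * r = 6.6745 * 3.0
= 20.0235 m/s


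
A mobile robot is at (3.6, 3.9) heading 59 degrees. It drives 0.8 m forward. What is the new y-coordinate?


y_new = y0 + d*sin(theta)
= 3.9 + 0.8*sin(59)
= 3.9 + 0.6857
= 4.5857


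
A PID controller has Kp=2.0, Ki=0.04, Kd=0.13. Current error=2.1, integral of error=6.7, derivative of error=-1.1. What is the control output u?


u = Kp*e + Ki*int(e) + Kd*de/dt
= 2.0*2.1 + 0.04*6.7 + 0.13*(-1.1)
= 4.2 + 0.268 + -0.143
= 4.325


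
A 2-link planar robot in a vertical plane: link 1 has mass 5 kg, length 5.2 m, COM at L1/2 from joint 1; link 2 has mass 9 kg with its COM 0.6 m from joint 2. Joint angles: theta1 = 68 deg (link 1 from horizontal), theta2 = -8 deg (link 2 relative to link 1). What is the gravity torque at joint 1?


Horizontal distance from joint 1 to link-1 COM:
  x_c1 = (L1/2)*cos(t1) = 2.6 * 0.3746 = 0.974 m
Horizontal distance from joint 1 to link-2 COM:
  x_c2 = L1*cos(t1) + Lc2*cos(t1+t2)
       = 5.2*0.3746 + 0.6*0.5 = 2.248 m
tau1 = m1*g*x_c1 + m2*g*x_c2
     = 5*9.81*0.974 + 9*9.81*2.248
     = 47.7736 + 198.4719
     = 246.2455 Nm


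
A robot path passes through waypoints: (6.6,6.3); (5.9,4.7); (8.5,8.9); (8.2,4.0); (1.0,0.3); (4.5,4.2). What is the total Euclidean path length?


Segment lengths:
  seg1 = sqrt((-0.7)^2 + (-1.6)^2) = 1.7464
  seg2 = sqrt((2.6)^2 + (4.2)^2) = 4.9396
  seg3 = sqrt((-0.3)^2 + (-4.9)^2) = 4.9092
  seg4 = sqrt((-7.2)^2 + (-3.7)^2) = 8.0951
  seg5 = sqrt((3.5)^2 + (3.9)^2) = 5.2402
Total = 24.9305


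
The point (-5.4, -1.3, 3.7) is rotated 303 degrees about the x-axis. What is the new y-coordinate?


Rotation about x-axis: y' = y*cos(theta) - z*sin(theta)
= -1.3 * 0.5446 - 3.7 * -0.8387
= 2.3951


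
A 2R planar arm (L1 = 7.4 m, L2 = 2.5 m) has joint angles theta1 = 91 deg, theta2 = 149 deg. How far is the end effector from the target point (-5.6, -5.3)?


End effector via forward kinematics:
x = L1*cos(t1) + L2*cos(t1+t2) = -1.3791
y = L1*sin(t1) + L2*sin(t1+t2) = 5.2338
Distance to target:
d = sqrt((-5.6 - -1.3791)^2 + (-5.3 - 5.2338)^2)
= sqrt(17.8156 + 110.9611)
= 11.348 m


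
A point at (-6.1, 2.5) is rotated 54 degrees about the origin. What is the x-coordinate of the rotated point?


x' = x*cos(theta) - y*sin(theta)
cos(54 deg) = 0.5878, sin(54 deg) = 0.809
x' = -6.1 * 0.5878 - 2.5 * 0.809
= -3.5855 - 2.0225
= -5.608


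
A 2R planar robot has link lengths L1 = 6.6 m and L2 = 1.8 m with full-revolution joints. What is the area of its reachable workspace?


r_max = L1 + L2 = 8.4 m
r_min = |L1 - L2| = 4.8 m
Area = pi*(r_max^2 - r_min^2)
= pi*(70.56 - 23.04)
= pi * 47.52
= 149.2885 m^2


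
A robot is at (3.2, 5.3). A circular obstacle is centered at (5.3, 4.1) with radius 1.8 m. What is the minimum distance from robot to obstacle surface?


center_dist = sqrt((3.2-5.3)^2 + (5.3-4.1)^2)
= sqrt(4.41 + 1.44)
= 2.4187
min_dist = center_dist - radius = 2.4187 - 1.8 = 0.6187 m


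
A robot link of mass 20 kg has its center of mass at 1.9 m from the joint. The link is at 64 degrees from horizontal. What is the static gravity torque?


tau = m*g*L*cos(angle)
= 20 * 9.81 * 1.9 * cos(64 deg)
= 20 * 9.81 * 1.9 * 0.4384
= 163.416 Nm


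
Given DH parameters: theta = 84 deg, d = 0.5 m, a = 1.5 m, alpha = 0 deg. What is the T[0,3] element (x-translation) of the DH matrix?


T[0,3] = a * cos(theta)
= 1.5 * cos(84 deg)
= 1.5 * 0.1045
= 0.1568


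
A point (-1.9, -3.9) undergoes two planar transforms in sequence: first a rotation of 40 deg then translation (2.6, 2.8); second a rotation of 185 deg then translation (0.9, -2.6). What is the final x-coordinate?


After transform 1:
x1 = cos(40)*-1.9 - sin(40)*-3.9 + 2.6 = 3.6514
y1 = sin(40)*-1.9 + cos(40)*-3.9 + 2.8 = -1.4089
After transform 2:
x2 = cos(185)*3.6514 - sin(185)*-1.4089 + 0.9
= -2.8603


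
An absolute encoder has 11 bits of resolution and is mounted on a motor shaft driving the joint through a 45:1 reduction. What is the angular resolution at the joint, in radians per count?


counts = 2^11 = 2048
effective counts at joint = 2048 * 45 = 92160
resolution = 2*pi / 92160
= 6.8177e-05 rad/count


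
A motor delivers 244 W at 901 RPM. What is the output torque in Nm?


omega = 901 * 2*pi/60 = 94.3525 rad/s
tau = P / omega = 244 / 94.3525
= 2.586 Nm


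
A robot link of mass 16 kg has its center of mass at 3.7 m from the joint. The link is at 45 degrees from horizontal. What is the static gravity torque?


tau = m*g*L*cos(angle)
= 16 * 9.81 * 3.7 * cos(45 deg)
= 16 * 9.81 * 3.7 * 0.7071
= 410.6537 Nm


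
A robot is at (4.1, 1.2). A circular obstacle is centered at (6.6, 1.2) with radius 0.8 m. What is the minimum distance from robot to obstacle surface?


center_dist = sqrt((4.1-6.6)^2 + (1.2-1.2)^2)
= sqrt(6.25 + 0.0)
= 2.5
min_dist = center_dist - radius = 2.5 - 0.8 = 1.7 m


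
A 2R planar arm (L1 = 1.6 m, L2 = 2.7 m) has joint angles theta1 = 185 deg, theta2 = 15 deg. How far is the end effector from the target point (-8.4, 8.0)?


End effector via forward kinematics:
x = L1*cos(t1) + L2*cos(t1+t2) = -4.1311
y = L1*sin(t1) + L2*sin(t1+t2) = -1.0629
Distance to target:
d = sqrt((-8.4 - -4.1311)^2 + (8.0 - -1.0629)^2)
= sqrt(18.2237 + 82.1362)
= 10.018 m


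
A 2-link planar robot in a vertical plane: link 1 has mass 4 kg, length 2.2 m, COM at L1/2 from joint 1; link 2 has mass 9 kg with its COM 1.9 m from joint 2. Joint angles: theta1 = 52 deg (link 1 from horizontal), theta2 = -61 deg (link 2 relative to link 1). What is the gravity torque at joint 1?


Horizontal distance from joint 1 to link-1 COM:
  x_c1 = (L1/2)*cos(t1) = 1.1 * 0.6157 = 0.6772 m
Horizontal distance from joint 1 to link-2 COM:
  x_c2 = L1*cos(t1) + Lc2*cos(t1+t2)
       = 2.2*0.6157 + 1.9*0.9877 = 3.2311 m
tau1 = m1*g*x_c1 + m2*g*x_c2
     = 4*9.81*0.6772 + 9*9.81*3.2311
     = 26.5744 + 285.2706
     = 311.845 Nm


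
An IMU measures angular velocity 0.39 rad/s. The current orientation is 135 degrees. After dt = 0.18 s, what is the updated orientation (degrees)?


delta_theta = w * dt = 0.39 * 0.18 = 0.0702 rad
= 4.0222 deg
theta_new = 135 + 4.0222 = 139.0222 deg


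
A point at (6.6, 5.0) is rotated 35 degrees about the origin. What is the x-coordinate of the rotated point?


x' = x*cos(theta) - y*sin(theta)
cos(35 deg) = 0.8192, sin(35 deg) = 0.5736
x' = 6.6 * 0.8192 - 5.0 * 0.5736
= 5.4064 - 2.8679
= 2.5385


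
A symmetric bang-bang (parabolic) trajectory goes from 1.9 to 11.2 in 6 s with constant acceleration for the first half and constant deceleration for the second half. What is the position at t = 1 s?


Symmetric rest-to-rest: each phase covers (pf-p0)/2 in time T/2. 0.5*a*(T/2)^2 = (pf-p0)/2 => a = 4*(pf-p0)/T^2
a = 4*(11.2-1.9)/6^2 = 1.0333
t = 1 is in the acceleration phase (t <= T/2).
p = p0 + 0.5*a*t^2 = 1.9 + 0.5*1.0333*1^2
= 2.4167
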